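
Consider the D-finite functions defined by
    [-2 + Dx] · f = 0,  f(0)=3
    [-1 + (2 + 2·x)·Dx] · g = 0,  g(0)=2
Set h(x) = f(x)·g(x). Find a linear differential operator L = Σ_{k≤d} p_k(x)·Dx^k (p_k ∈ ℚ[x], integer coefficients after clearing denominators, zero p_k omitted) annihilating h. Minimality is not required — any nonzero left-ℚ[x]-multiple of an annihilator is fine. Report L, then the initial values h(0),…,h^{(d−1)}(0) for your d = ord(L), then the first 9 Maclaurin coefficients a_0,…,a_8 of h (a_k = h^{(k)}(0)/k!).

L = (-5 - 4·x) + (2 + 2·x)·Dx  (order 1).
h: a_k = 6, 15, 69/4, 103/8, 449/64, 1949/640, 1643/1536, 36047/107520, 135617/1720320, …
ICs: h(0) = 6.

f: a_k = 3, 6, 6, 4, 2, 4/5, 4/15, 8/105, 2/105, …
g: a_k = 2, 1, -1/4, 1/8, -5/64, 7/128, -21/512, 33/1024, -429/16384, …
Product ⇒ symmetric product L₀, ord ≤ 1.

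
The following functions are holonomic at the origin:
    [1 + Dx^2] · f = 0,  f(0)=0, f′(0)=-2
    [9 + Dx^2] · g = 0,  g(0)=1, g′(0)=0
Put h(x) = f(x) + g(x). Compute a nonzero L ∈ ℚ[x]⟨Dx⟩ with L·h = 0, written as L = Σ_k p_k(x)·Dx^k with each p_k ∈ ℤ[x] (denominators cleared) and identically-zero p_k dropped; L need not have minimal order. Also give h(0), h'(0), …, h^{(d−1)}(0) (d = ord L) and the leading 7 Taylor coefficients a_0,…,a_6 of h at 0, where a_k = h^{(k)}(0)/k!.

L = 9 + 10·Dx^2 + Dx^4  (order 4).
h: a_k = 1, -2, -9/2, 1/3, 27/8, -1/60, -81/80, …
ICs: h(0) = 1, h′(0) = -2, h′′(0) = -9, h′′′(0) = 2.

f: a_k = 0, -2, 0, 1/3, 0, -1/60, 0, …
g: a_k = 1, 0, -9/2, 0, 27/8, 0, -81/80, …
h₀=f+g: left-lcm gives L₀, ord ≤ 4.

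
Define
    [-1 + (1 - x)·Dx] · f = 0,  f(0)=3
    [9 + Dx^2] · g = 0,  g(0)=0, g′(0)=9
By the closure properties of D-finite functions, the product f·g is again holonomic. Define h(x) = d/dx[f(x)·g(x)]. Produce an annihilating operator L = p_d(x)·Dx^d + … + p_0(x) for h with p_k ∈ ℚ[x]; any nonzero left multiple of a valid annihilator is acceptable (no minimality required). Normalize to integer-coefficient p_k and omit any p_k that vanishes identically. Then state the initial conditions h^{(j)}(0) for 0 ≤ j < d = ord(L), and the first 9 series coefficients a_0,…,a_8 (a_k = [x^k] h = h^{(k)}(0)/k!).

L = (7 - 18·x + 9·x^2) + (-2 + 2·x)·Dx + (1 - 2·x + x^2)·Dx^2  (order 2).
h: a_k = 27, 54, -81/2, -54, 189/8, 567/20, 459/80, 459/70, 7533/640, …
ICs: h(0) = 27, h′(0) = 54.

f: a_k = 3, 3, 3, 3, 3, 3, 3, 3, 3, …
g: a_k = 0, 9, 0, -27/2, 0, 243/40, 0, -729/560, 0, …
Sym-product of L_f,L_g gives L₀ (≤ ord 2).
h=h₀': d/dx-closure on L₀ ⇒ L.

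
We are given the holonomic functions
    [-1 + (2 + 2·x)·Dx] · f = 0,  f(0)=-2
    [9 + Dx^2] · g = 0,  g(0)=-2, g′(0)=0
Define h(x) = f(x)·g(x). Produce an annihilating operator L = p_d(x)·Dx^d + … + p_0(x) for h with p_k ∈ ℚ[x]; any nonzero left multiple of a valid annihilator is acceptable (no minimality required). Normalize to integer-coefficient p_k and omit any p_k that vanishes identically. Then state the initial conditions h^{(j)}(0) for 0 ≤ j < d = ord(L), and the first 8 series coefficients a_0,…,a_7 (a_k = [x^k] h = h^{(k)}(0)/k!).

L = (39 + 72·x + 36·x^2) + (-4 - 4·x)·Dx + (4 + 8·x + 4·x^2)·Dx^2  (order 2).
h: a_k = 4, 2, -37/2, -35/4, 499/32, 367/64, -6549/1280, -4119/2560, …
ICs: h(0) = 4, h′(0) = 2.

f: a_k = -2, -1, 1/4, -1/8, 5/64, -7/128, 21/512, -33/1024, …
g: a_k = -2, 0, 9, 0, -27/4, 0, 81/40, 0, …
Sym-product of L_f,L_g gives L₀ (≤ ord 2).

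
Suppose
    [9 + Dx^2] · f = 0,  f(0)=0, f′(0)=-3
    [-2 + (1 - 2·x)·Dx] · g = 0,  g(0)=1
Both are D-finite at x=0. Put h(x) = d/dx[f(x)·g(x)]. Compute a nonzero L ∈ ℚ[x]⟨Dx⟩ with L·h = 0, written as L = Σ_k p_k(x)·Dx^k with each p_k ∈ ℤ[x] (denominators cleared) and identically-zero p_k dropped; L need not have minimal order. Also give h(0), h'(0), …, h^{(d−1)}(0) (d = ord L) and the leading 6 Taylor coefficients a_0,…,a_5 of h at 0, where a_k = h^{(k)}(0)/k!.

L = (1 - 36·x + 36·x^2) + (-4 + 8·x)·Dx + (1 - 4·x + 4·x^2)·Dx^2  (order 2).
h: a_k = -3, -12, -45/2, -60, -1281/8, -3843/10, …
ICs: h(0) = -3, h′(0) = -12.

f: a_k = 0, -3, 0, 9/2, 0, -81/40, …
g: a_k = 1, 2, 4, 8, 16, 32, …
Product ⇒ symmetric product L₀, ord ≤ 2.
h=h₀': d/dx-closure on L₀ ⇒ L.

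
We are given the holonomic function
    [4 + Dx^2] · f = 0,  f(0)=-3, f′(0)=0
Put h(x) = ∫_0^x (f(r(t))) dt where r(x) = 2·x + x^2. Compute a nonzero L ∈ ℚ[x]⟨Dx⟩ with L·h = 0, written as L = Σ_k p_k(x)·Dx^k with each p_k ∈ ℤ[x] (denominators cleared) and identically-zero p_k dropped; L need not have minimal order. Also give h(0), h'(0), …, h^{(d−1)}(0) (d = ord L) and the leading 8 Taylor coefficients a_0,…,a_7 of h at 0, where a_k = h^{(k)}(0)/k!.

f: a_k = -3, 0, 6, 0, -2, 0, 4/15, 0, …
f∘r: x↦r, Dx↦Dx/r' in L_f ⇒ L₀.
h=∫₀ˣh₀: take L = L₀·Dx.
L = (16 + 48·x + 48·x^2 + 16·x^3)·Dx - Dx^2 + (1 + x)·Dx^3  (order 3).
h: a_k = 0, -3, 0, 8, 6, -26/5, -32/3, -464/105, …
ICs: h(0) = 0, h′(0) = -3, h′′(0) = 0.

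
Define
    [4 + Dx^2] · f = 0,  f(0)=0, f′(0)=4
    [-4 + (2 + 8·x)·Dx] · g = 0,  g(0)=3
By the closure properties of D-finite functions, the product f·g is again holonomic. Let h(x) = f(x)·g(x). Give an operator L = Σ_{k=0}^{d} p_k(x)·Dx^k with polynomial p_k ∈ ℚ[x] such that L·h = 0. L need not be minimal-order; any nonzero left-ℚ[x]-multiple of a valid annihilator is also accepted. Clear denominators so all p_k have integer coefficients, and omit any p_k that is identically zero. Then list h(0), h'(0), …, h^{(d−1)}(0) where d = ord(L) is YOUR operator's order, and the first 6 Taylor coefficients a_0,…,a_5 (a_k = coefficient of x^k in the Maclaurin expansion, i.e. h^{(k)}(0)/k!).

f: a_k = 0, 4, 0, -8/3, 0, 8/15, …
g: a_k = 3, 6, -6, 12, -30, 84, …
Product ⇒ symmetric product L₀, ord ≤ 2.
L = (16 + 32·x + 64·x^2) + (-4 - 16·x)·Dx + (1 + 8·x + 16·x^2)·Dx^2  (order 2).
h: a_k = 0, 12, 24, -32, 32, -512/5, …
ICs: h(0) = 0, h′(0) = 12.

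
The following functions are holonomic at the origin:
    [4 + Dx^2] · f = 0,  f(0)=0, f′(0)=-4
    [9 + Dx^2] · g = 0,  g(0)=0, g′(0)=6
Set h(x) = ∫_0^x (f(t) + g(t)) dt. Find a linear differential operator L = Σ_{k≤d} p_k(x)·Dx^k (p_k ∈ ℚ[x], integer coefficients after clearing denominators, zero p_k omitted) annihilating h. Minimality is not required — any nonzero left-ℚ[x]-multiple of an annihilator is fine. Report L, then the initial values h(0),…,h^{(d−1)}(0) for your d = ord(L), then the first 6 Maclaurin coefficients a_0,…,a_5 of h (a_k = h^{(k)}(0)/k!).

f: a_k = 0, -4, 0, 8/3, 0, -8/15, …
g: a_k = 0, 6, 0, -9, 0, 81/20, …
Sum ⇒ L₀ = lclm(L_f,L_g) in ℚ(x)⟨Dx⟩.
h=∫₀ˣh₀: take L = L₀·Dx.
L = 36·Dx + 13·Dx^3 + Dx^5  (order 5).
h: a_k = 0, 0, 1, 0, -19/12, 0, …
ICs: h(0) = 0, h′(0) = 0, h′′(0) = 2, h′′′(0) = 0, h′′′′(0) = -38.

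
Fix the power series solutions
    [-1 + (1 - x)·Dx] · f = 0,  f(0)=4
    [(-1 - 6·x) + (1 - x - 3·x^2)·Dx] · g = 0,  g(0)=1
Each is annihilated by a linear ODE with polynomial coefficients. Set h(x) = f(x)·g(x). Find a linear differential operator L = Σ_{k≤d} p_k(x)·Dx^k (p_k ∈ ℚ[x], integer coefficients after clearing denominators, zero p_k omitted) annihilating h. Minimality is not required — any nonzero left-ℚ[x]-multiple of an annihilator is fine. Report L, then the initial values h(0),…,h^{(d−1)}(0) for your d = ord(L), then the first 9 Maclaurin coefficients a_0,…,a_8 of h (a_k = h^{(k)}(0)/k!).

f: a_k = 4, 4, 4, 4, 4, 4, 4, 4, 4, …
g: a_k = 1, 1, 4, 7, 19, 40, 97, 217, 508, …
Product ⇒ symmetric product L₀, ord ≤ 1.
L = (-2 - 4·x + 9·x^2) + (1 - 2·x - 2·x^2 + 3·x^3)·Dx  (order 1).
h: a_k = 4, 8, 24, 52, 128, 288, 676, 1544, 3576, …
ICs: h(0) = 4.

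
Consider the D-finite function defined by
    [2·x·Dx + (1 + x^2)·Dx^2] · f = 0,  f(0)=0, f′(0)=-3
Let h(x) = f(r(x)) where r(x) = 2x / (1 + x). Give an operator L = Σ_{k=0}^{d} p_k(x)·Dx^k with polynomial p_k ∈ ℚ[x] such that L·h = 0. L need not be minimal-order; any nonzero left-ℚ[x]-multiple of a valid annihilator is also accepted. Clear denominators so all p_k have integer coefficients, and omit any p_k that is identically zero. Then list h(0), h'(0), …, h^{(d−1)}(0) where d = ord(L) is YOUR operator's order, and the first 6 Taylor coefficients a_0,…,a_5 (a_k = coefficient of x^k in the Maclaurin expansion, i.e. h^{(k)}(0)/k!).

L = (2 + 10·x)·Dx + (1 + 2·x + 5·x^2)·Dx^2  (order 2).
h: a_k = 0, -6, 6, 2, -18, 114/5, …
ICs: h(0) = 0, h′(0) = -6.

f: a_k = 0, -3, 0, 1, 0, -3/5, …
L₀ from L_f via x↦r, Dx↦r'^{-1}Dx.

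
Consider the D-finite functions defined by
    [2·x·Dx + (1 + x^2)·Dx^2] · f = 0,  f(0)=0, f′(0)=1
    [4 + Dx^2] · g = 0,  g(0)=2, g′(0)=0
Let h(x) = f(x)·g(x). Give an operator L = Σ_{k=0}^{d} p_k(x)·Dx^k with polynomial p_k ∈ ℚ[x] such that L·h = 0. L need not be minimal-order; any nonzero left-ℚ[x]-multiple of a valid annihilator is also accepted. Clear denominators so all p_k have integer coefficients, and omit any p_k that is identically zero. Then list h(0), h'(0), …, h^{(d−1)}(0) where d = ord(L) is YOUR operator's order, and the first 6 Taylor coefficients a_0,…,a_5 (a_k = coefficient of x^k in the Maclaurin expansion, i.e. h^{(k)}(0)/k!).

f: a_k = 0, 1, 0, -1/3, 0, 1/5, …
g: a_k = 2, 0, -4, 0, 4/3, 0, …
f·g: L₀ = L_f ⊗_s L_g, ord ≤ 2·2.
L = (160 + 464·x^2 + 464·x^4 + 256·x^6 + 64·x^8) + (96·x + 224·x^3 + 192·x^5 + 64·x^7)·Dx + (60 + 188·x^2 + 216·x^4 + 128·x^6 + 32·x^8)·Dx^2 + (24·x + 56·x^3 + 48·x^5 + 16·x^7)·Dx^3 + (5 + 18·x^2 + 25·x^4 + 16·x^6 + 4·x^8)·Dx^4  (order 4).
h: a_k = 0, 2, 0, -14/3, 0, 46/15, …
ICs: h(0) = 0, h′(0) = 2, h′′(0) = 0, h′′′(0) = -28.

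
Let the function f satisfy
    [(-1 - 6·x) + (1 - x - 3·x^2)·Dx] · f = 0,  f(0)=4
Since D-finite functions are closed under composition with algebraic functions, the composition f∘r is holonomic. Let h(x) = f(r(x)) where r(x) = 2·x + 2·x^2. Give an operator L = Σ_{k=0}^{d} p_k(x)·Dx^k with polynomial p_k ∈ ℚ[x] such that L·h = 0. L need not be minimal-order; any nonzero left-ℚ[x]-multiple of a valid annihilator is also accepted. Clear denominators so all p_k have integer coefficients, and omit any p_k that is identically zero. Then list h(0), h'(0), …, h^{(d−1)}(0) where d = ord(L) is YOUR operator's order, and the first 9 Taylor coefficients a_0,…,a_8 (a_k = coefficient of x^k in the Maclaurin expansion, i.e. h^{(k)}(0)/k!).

f: a_k = 4, 4, 16, 28, 76, 160, 388, 868, 2032, …
Substitute x→r, Dx→(1/r')Dx; clear ⇒ L₀.
L = (2 + 28·x + 72·x^2 + 48·x^3) + (-1 + 2·x + 14·x^2 + 24·x^3 + 12·x^4)·Dx  (order 1).
h: a_k = 4, 8, 72, 352, 1952, 10656, 57952, 316160, 1722816, …
ICs: h(0) = 4.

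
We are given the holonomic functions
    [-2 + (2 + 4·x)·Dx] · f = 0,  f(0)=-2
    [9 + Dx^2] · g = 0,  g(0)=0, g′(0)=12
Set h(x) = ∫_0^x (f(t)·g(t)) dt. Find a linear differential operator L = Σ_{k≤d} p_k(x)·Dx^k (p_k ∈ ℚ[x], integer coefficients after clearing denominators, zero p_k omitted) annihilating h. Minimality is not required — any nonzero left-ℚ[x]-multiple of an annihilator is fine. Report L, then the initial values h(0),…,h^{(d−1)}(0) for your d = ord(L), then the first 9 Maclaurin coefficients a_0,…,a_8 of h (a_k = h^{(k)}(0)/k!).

L = (12 + 36·x + 36·x^2)·Dx + (-2 - 4·x)·Dx^2 + (1 + 4·x + 4·x^2)·Dx^3  (order 3).
h: a_k = 0, 0, -12, -8, 12, 24/5, -16/5, -96/35, 18/7, …
ICs: h(0) = 0, h′(0) = 0, h′′(0) = -24.

f: a_k = -2, -2, 1, -1, 5/4, -7/4, 21/8, -33/8, 429/64, …
g: a_k = 0, 12, 0, -18, 0, 81/10, 0, -243/140, 0, …
f·g: L₀ = L_f ⊗_s L_g, ord ≤ 1·2.
Integrate: L := L₀·Dx.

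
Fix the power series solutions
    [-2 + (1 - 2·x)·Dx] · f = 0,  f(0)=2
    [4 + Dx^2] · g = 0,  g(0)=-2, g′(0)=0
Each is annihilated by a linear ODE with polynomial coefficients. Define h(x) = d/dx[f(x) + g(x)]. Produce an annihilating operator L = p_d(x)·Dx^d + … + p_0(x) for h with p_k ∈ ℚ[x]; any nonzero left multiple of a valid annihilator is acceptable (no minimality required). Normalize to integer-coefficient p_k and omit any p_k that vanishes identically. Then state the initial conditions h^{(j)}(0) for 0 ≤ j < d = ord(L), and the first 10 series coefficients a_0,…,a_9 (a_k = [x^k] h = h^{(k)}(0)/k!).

L = (208 - 64·x + 64·x^2) + (-28 + 72·x - 48·x^2 + 32·x^3)·Dx + (52 - 16·x + 16·x^2)·Dx^2 + (-7 + 18·x - 12·x^2 + 8·x^3)·Dx^3  (order 3).
h: a_k = 4, 24, 48, 368/3, 320, 11536/15, 1792, 1290208/315, 9216, 58060816/2835, …
ICs: h(0) = 4, h′(0) = 24, h′′(0) = 96.

f: a_k = 2, 4, 8, 16, 32, 64, 128, 256, 512, 1024, …
g: a_k = -2, 0, 4, 0, -4/3, 0, 8/45, 0, -4/315, 0, …
h₀=f+g: left-lcm gives L₀, ord ≤ 3.
Derive L from L₀ (diff closure).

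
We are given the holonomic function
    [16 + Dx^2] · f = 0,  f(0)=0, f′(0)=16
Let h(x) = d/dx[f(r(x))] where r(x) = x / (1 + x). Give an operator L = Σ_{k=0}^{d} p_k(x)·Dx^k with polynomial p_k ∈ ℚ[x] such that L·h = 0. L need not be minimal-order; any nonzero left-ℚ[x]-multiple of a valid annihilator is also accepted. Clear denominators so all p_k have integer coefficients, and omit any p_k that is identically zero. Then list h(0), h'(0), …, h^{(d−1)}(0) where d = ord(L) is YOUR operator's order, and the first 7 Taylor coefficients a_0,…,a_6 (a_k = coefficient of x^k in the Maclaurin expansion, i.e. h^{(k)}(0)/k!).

L = (22 + 12·x + 6·x^2) + (6 + 18·x + 18·x^2 + 6·x^3)·Dx + (1 + 4·x + 6·x^2 + 4·x^3 + x^4)·Dx^2  (order 2).
h: a_k = 16, -32, -80, 448, -3088/3, 1440, -39376/45, …
ICs: h(0) = 16, h′(0) = -32.

f: a_k = 0, 16, 0, -128/3, 0, 512/15, 0, …
L₀ from L_f via x↦r, Dx↦r'^{-1}Dx.
h₀' ⇒ L via d/dx closure of L₀.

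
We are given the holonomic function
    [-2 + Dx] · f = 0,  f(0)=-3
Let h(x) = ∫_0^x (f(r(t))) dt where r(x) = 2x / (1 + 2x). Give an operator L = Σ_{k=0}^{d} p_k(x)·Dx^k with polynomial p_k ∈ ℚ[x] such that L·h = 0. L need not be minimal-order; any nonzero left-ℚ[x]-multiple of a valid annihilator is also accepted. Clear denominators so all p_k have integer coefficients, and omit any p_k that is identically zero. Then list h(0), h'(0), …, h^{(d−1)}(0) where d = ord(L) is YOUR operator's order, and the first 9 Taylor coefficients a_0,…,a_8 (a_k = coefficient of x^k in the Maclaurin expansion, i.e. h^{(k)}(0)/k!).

f: a_k = -3, -6, -6, -4, -2, -4/5, -4/15, -8/105, -2/105, …
Change of var in L_f (x↦r) gives L₀.
h=∫₀ˣh₀: take L = L₀·Dx.
L = -4·Dx + (1 + 4·x + 4·x^2)·Dx^2  (order 2).
h: a_k = 0, -3, -6, 0, 4, -32/5, 32/5, -256/105, -160/21, …
ICs: h(0) = 0, h′(0) = -3.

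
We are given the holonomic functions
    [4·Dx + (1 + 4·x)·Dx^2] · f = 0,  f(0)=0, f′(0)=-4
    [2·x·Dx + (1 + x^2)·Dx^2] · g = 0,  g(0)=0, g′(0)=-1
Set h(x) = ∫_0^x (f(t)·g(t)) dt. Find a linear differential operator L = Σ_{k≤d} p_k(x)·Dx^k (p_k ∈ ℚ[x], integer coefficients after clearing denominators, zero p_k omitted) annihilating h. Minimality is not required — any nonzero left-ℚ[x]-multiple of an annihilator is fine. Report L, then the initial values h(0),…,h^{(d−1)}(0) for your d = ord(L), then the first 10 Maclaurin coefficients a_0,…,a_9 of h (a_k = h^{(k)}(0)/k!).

f: a_k = 0, -4, 8, -64/3, 64, -1024/5, 2048/3, -16384/7, 8192, -262144/9, …
g: a_k = 0, -1, 0, 1/3, 0, -1/5, 0, 1/7, 0, -1/9, …
Sym-product of L_f,L_g gives L₀ (≤ ord 4).
h=∫h₀ ⇒ L = L₀·Dx.
L = (144 + 896·x + 560·x^2 + 2304·x^3 + 1920·x^4 + 3328·x^5 + 256·x^7)·Dx^2 + (132 + 304·x + 2252·x^2 + 4144·x^3 + 8896·x^4 + 5952·x^5 + 8960·x^6 + 192·x^7 + 896·x^8)·Dx^3 + (72 + 376·x + 912·x^2 + 2808·x^3 + 3720·x^4 + 6288·x^5 + 3072·x^6 + 4368·x^7 + 192·x^8 + 512·x^9)·Dx^4 + (5 + 48·x + 178·x^2 + 416·x^3 + 729·x^4 + 720·x^5 + 1008·x^6 + 384·x^7 + 516·x^8 + 32·x^9 + 64·x^10)·Dx^5  (order 5).
h: a_k = 0, 0, 0, 4/3, -2, 4, -92/9, 1276/45, -1243/15, 2276/9, …
ICs: h(0) = 0, h′(0) = 0, h′′(0) = 0, h′′′(0) = 8, h′′′′(0) = -48.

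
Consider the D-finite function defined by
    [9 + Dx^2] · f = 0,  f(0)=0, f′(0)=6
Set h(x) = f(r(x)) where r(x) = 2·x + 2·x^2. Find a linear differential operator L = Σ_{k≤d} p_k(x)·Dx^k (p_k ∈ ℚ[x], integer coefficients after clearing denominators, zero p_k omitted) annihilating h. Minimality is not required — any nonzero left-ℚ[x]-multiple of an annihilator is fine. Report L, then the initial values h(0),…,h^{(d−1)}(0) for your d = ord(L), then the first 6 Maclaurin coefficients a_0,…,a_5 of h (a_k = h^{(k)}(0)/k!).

f: a_k = 0, 6, 0, -9, 0, 81/20, …
Substitute x→r, Dx→(1/r')Dx; clear ⇒ L₀.
L = (36 + 216·x + 432·x^2 + 288·x^3) - 2·Dx + (1 + 2·x)·Dx^2  (order 2).
h: a_k = 0, 12, 12, -72, -216, -432/5, …
ICs: h(0) = 0, h′(0) = 12.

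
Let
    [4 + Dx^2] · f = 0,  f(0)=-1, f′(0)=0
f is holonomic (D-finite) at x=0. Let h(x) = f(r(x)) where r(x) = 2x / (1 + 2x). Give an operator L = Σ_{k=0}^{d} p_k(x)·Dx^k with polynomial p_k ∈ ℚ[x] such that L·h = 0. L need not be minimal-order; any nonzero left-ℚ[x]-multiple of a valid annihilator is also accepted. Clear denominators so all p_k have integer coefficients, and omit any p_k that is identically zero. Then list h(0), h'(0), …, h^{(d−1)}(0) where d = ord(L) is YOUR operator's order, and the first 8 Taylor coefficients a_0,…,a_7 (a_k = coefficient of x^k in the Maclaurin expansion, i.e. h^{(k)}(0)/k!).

L = 16 + (4 + 24·x + 48·x^2 + 32·x^3)·Dx + (1 + 8·x + 24·x^2 + 32·x^3 + 16·x^4)·Dx^2  (order 2).
h: a_k = -1, 0, 8, -32, 256/3, -512/3, 9856/45, 512/5, …
ICs: h(0) = -1, h′(0) = 0.

f: a_k = -1, 0, 2, 0, -2/3, 0, 4/45, 0, …
Change of var in L_f (x↦r) gives L₀.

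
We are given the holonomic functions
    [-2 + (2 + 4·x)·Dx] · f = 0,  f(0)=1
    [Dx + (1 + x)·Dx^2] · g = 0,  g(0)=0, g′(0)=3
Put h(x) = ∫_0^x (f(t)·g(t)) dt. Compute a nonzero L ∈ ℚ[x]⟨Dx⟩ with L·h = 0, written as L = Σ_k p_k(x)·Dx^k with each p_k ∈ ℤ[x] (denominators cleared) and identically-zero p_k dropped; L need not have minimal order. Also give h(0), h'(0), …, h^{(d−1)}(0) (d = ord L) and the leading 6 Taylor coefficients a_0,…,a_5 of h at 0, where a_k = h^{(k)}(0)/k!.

L = (2 + x)·Dx + (-1 - 2·x)·Dx^2 + (1 + 5·x + 8·x^2 + 4·x^3)·Dx^3  (order 3).
h: a_k = 0, 0, 3/2, 1/2, -1/2, 1/2, …
ICs: h(0) = 0, h′(0) = 0, h′′(0) = 3.

f: a_k = 1, 1, -1/2, 1/2, -5/8, 7/8, …
g: a_k = 0, 3, -3/2, 1, -3/4, 3/5, …
f·g: L₀ = L_f ⊗_s L_g, ord ≤ 1·2.
∫: right-multiply L₀ by Dx.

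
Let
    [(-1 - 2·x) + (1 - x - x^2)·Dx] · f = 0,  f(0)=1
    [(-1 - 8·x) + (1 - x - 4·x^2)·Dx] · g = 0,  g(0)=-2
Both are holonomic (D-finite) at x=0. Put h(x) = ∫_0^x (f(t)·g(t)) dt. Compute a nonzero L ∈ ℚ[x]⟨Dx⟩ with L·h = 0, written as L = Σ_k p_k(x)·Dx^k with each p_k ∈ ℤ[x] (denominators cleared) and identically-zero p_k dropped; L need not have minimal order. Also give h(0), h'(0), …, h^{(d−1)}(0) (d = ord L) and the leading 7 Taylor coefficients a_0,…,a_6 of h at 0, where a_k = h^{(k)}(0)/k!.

f: a_k = 1, 1, 2, 3, 5, 8, 13, …
g: a_k = -2, -2, -10, -18, -58, -130, -362, …
Product ⇒ symmetric product L₀, ord ≤ 1.
h=∫₀ˣh₀: take L = L₀·Dx.
L = (-2 - 8·x + 15·x^2 + 16·x^3)·Dx + (1 - 2·x - 4·x^2 + 5·x^3 + 4·x^4)·Dx^2  (order 2).
h: a_k = 0, -2, -2, -16/3, -19/2, -112/5, -140/3, …
ICs: h(0) = 0, h′(0) = -2.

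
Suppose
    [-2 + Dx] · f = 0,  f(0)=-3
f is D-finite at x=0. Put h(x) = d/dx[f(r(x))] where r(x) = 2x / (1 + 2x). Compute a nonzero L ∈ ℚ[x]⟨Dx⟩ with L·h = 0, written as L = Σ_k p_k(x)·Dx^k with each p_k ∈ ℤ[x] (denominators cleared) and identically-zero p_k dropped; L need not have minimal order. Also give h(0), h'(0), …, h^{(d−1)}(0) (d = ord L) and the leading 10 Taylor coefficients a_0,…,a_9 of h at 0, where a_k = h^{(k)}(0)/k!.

L = -8·x + (-1 - 4·x - 4·x^2)·Dx  (order 1).
h: a_k = -12, 0, 48, -128, 192, -512/5, -1280/3, 65536/35, -72704/15, 9207808/945, …
ICs: h(0) = -12.

f: a_k = -3, -6, -6, -4, -2, -4/5, -4/15, -8/105, -2/105, -4/945, …
Substitute x→r, Dx→(1/r')Dx; clear ⇒ L₀.
h=h₀': d/dx-closure on L₀ ⇒ L.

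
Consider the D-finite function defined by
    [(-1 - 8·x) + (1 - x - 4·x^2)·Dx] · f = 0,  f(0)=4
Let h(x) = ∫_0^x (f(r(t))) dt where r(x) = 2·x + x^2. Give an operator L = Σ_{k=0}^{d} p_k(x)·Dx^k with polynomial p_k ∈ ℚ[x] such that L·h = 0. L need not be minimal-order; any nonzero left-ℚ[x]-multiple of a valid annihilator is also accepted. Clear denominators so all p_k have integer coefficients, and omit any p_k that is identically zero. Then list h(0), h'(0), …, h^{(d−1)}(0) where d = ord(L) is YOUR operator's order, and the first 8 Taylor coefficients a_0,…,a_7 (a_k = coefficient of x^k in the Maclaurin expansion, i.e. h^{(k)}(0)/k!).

L = (2 + 34·x + 48·x^2 + 16·x^3)·Dx + (-1 + 2·x + 17·x^2 + 16·x^3 + 4·x^4)·Dx^2  (order 2).
h: a_k = 0, 4, 4, 28, 92, 2308/5, 6124/3, 69956/7, …
ICs: h(0) = 0, h′(0) = 4.

f: a_k = 4, 4, 20, 36, 116, 260, 724, 1764, …
h₀=f(r): pull back L_f along r ⇒ L₀.
h=∫h₀ ⇒ L = L₀·Dx.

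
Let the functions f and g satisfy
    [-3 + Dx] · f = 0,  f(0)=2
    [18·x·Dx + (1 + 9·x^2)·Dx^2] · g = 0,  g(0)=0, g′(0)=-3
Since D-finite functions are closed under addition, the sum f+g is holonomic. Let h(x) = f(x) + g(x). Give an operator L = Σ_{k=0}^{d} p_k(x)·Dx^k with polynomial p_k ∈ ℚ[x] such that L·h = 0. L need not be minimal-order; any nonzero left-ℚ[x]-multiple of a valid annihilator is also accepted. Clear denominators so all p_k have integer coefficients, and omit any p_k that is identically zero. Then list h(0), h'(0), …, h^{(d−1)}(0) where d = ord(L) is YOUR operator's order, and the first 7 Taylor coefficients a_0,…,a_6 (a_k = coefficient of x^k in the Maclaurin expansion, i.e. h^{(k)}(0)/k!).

f: a_k = 2, 6, 9, 9, 27/4, 81/20, 81/40, …
g: a_k = 0, -3, 0, 9, 0, -243/5, 0, …
h₀=f+g: left-lcm gives L₀, ord ≤ 3.
L = (18 - 108·x - 162·x^2)·Dx + (-9 + 27·x + 27·x^2 - 81·x^3)·Dx^2 + (1 + 3·x + 9·x^2 + 27·x^3)·Dx^3  (order 3).
h: a_k = 2, 3, 9, 18, 27/4, -891/20, 81/40, …
ICs: h(0) = 2, h′(0) = 3, h′′(0) = 18.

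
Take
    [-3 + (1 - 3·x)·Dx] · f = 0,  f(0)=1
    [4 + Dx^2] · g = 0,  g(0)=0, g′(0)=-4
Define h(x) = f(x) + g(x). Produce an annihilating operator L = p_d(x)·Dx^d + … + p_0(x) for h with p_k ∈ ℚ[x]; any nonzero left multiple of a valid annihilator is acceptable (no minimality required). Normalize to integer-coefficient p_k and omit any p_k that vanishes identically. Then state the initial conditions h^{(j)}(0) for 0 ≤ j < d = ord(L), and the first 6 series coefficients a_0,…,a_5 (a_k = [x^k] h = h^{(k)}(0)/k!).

f: a_k = 1, 3, 9, 27, 81, 243, …
g: a_k = 0, -4, 0, 8/3, 0, -8/15, …
Sum ⇒ L₀ = lclm(L_f,L_g) in ℚ(x)⟨Dx⟩.
L = (348 - 144·x + 216·x^2) + (-44 + 180·x - 216·x^2 + 216·x^3)·Dx + (87 - 36·x + 54·x^2)·Dx^2 + (-11 + 45·x - 54·x^2 + 54·x^3)·Dx^3  (order 3).
h: a_k = 1, -1, 9, 89/3, 81, 3637/15, …
ICs: h(0) = 1, h′(0) = -1, h′′(0) = 18.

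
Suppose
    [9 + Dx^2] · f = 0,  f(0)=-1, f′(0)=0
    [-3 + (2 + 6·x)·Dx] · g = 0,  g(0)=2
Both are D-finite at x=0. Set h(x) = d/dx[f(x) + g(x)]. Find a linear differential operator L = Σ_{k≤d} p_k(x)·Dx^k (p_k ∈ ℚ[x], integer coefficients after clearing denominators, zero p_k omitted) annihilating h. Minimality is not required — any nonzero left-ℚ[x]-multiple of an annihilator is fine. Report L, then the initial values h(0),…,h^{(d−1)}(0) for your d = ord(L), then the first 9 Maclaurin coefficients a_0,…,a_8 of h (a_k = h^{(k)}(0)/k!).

L = (-513 - 648·x - 972·x^2) + (-126 - 810·x - 1944·x^2 - 1944·x^3)·Dx + (-57 - 72·x - 108·x^2)·Dx^2 + (-14 - 90·x - 216·x^2 - 216·x^3)·Dx^3  (order 3).
h: a_k = 3, 9/2, 81/8, -621/16, 8505/128, -221859/1280, 505197/1024, -98606727/71680, 126660105/32768, …
ICs: h(0) = 3, h′(0) = 9/2, h′′(0) = 81/4.

f: a_k = -1, 0, 9/2, 0, -27/8, 0, 81/80, 0, -729/4480, …
g: a_k = 2, 3, -9/4, 27/8, -405/64, 1701/128, -15309/512, 72171/1024, -2814669/16384, …
Weyl lclm of L_f,L_g ⇒ L₀ (ord ≤ 3).
Differentiate: ansatz ord ≤ ord L₀ ⇒ L.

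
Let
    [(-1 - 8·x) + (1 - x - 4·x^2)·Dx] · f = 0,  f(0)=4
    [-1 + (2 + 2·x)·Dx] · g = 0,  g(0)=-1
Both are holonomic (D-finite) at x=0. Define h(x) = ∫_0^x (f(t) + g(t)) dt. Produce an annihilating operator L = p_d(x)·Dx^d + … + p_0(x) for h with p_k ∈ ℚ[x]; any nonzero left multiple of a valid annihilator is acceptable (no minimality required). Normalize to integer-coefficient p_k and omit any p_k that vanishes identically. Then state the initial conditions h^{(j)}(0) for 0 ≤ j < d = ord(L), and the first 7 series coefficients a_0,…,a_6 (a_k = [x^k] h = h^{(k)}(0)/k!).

L = (-21 - 75·x - 228·x^2 - 160·x^3)·Dx + (41 + 174·x + 609·x^2 + 872·x^3 + 400·x^4)·Dx^2 + (-2 - 38·x - 30·x^2 + 198·x^3 + 352·x^4 + 160·x^5)·Dx^3  (order 3).
h: a_k = 0, 3, 7/4, 161/24, 575/64, 14853/640, 66553/1536, …
ICs: h(0) = 0, h′(0) = 3, h′′(0) = 7/2.

f: a_k = 4, 4, 20, 36, 116, 260, 724, …
g: a_k = -1, -1/2, 1/8, -1/16, 5/128, -7/256, 21/1024, …
Weyl lclm of L_f,L_g ⇒ L₀ (ord ≤ 2).
h=∫h₀ ⇒ L = L₀·Dx.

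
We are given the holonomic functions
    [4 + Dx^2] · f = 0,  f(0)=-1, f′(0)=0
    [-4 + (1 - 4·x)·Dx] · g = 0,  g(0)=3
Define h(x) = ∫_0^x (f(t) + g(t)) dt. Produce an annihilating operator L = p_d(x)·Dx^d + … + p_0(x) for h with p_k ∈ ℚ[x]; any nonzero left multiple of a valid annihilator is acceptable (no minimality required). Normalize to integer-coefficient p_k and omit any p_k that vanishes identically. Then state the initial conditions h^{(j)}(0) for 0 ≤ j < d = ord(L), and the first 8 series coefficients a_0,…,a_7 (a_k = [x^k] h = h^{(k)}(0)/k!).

L = (-400 + 128·x - 256·x^2)·Dx + (36 - 176·x + 192·x^2 - 256·x^3)·Dx^2 + (-100 + 32·x - 64·x^2)·Dx^3 + (9 - 44·x + 48·x^2 - 64·x^3)·Dx^4  (order 4).
h: a_k = 0, 2, 6, 50/3, 48, 2302/15, 512, 552964/315, …
ICs: h(0) = 0, h′(0) = 2, h′′(0) = 12, h′′′(0) = 100.

f: a_k = -1, 0, 2, 0, -2/3, 0, 4/45, 0, …
g: a_k = 3, 12, 48, 192, 768, 3072, 12288, 49152, …
Weyl lclm of L_f,L_g ⇒ L₀ (ord ≤ 3).
∫: right-multiply L₀ by Dx.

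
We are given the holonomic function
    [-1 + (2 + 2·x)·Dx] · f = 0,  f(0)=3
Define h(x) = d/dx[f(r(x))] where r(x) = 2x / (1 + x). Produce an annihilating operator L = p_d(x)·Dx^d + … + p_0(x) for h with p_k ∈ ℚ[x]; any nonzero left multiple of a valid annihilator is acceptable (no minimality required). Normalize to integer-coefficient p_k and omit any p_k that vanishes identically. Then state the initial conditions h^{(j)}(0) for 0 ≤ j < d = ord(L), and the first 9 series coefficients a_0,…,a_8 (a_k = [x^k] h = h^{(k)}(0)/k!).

f: a_k = 3, 3/2, -3/8, 3/16, -15/128, 21/256, -63/1024, 99/2048, -1287/32768, …
Substitute x→r, Dx→(1/r')Dx; clear ⇒ L₀.
h₀' ⇒ L via d/dx closure of L₀.
L = (-3 - 6·x) + (-1 - 4·x - 3·x^2)·Dx  (order 1).
h: a_k = 3, -9, 45/2, -111/2, 1125/8, -2943/8, 15813/16, -43335/16, 963873/128, …
ICs: h(0) = 3.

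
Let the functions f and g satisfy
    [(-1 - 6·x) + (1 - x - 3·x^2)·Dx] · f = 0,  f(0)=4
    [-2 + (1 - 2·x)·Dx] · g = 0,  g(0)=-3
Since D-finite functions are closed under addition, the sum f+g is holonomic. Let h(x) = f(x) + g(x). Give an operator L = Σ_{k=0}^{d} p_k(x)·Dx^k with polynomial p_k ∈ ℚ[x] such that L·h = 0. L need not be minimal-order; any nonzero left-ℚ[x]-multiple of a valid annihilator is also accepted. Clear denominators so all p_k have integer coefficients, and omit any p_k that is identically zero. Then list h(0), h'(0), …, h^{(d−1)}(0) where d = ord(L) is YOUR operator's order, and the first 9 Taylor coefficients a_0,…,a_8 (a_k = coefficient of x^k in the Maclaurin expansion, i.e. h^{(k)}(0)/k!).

f: a_k = 4, 4, 16, 28, 76, 160, 388, 868, 2032, …
g: a_k = -3, -6, -12, -24, -48, -96, -192, -384, -768, …
Sum ⇒ L₀ = lclm(L_f,L_g) in ℚ(x)⟨Dx⟩.
L = (8 - 36·x + 108·x^2 - 72·x^3) + (-2·x - 54·x^2 + 192·x^3 - 144·x^4)·Dx + (-1 + 9·x - 23·x^2 + 6·x^3 + 42·x^4 - 36·x^5)·Dx^2  (order 2).
h: a_k = 1, -2, 4, 4, 28, 64, 196, 484, 1264, …
ICs: h(0) = 1, h′(0) = -2.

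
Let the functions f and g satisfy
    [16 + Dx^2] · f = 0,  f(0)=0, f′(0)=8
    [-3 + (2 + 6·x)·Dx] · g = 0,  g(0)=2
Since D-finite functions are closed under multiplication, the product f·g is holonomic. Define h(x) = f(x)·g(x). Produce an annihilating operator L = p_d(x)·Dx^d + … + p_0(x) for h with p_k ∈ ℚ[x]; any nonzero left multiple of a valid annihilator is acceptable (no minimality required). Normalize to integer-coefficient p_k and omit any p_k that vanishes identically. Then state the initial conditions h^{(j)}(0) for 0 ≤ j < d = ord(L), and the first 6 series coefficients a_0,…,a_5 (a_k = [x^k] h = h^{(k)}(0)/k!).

f: a_k = 0, 8, 0, -64/3, 0, 256/15, …
g: a_k = 2, 3, -9/4, 27/8, -405/64, 1701/128, …
L₀ := L_f ⊗_s L_g (sym. prod.), ord ≤ 2.
L = (91 + 384·x + 576·x^2) + (-12 - 36·x)·Dx + (4 + 24·x + 36·x^2)·Dx^2  (order 2).
h: a_k = 0, 16, 24, -182/3, -37, 3781/120, …
ICs: h(0) = 0, h′(0) = 16.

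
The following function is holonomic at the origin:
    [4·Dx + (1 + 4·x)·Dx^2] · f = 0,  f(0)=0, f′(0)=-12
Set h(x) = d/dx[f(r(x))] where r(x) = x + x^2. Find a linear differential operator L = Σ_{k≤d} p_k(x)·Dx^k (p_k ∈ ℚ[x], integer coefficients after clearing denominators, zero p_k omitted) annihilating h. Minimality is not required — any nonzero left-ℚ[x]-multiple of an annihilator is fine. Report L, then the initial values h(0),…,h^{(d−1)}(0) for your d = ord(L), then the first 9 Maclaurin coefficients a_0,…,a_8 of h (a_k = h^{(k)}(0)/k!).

f: a_k = 0, -12, 24, -64, 192, -3072/5, 2048, -49152/7, 24576, …
Change of var in L_f (x↦r) gives L₀.
Differentiate: ansatz ord ≤ ord L₀ ⇒ L.
L = 2 + (1 + 2·x)·Dx  (order 1).
h: a_k = -12, 24, -48, 96, -192, 384, -768, 1536, -3072, …
ICs: h(0) = -12.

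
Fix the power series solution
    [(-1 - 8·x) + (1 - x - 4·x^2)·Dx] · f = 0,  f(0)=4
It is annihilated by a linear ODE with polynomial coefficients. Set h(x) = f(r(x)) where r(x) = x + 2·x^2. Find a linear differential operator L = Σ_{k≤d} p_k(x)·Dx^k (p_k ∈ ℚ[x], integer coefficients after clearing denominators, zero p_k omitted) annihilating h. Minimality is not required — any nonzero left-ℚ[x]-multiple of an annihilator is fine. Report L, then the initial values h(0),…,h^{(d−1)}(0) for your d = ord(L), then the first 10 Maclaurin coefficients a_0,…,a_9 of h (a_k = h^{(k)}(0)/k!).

L = (1 + 12·x + 48·x^2 + 64·x^3) + (-1 + x + 6·x^2 + 16·x^3 + 16·x^4)·Dx  (order 1).
h: a_k = 4, 4, 28, 116, 412, 1620, 6396, 24564, 95452, 371092, …
ICs: h(0) = 4.

f: a_k = 4, 4, 20, 36, 116, 260, 724, 1764, 4660, 11716, …
Change of var in L_f (x↦r) gives L₀.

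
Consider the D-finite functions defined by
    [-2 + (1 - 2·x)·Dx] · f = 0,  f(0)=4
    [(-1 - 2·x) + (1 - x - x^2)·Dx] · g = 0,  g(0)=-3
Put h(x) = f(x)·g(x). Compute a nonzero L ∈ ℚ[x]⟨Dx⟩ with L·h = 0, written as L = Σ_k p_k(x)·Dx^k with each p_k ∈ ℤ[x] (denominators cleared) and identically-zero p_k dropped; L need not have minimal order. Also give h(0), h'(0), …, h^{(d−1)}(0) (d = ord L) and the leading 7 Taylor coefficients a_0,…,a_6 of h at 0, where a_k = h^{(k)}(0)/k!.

f: a_k = 4, 8, 16, 32, 64, 128, 256, …
g: a_k = -3, -3, -6, -9, -15, -24, -39, …
h₀=f·g: eliminate ⇒ L₀, order ≤ 1·1.
L = (-3 + 2·x + 6·x^2) + (1 - 3·x + x^2 + 2·x^3)·Dx  (order 1).
h: a_k = -12, -36, -96, -228, -516, -1128, -2412, …
ICs: h(0) = -12.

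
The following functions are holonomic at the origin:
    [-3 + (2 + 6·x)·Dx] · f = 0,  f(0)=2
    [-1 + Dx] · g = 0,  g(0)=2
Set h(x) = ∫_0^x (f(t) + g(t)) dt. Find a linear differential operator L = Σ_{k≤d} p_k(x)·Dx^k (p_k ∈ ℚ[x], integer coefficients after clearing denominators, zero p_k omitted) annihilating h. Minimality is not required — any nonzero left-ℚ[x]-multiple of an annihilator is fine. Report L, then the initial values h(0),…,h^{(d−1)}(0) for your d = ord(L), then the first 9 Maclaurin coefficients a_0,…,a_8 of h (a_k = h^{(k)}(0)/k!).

f: a_k = 2, 3, -9/4, 27/8, -405/64, 1701/128, -15309/512, 72171/1024, -2814669/16384, …
g: a_k = 2, 2, 1, 1/3, 1/12, 1/60, 1/360, 1/2520, 1/20160, …
L₀ := lclm(L_f,L_g); ord L₀ ≤ 1+1.
h=∫₀ˣh₀: take L = L₀·Dx.
L = (15 + 18·x)·Dx + (-13 - 24·x - 36·x^2)·Dx^2 + (-2 + 6·x + 36·x^2)·Dx^3  (order 3).
h: a_k = 0, 4, 5/2, -5/12, 89/96, -1199/960, 25547/11520, -688841/161280, 22733993/2580480, …
ICs: h(0) = 0, h′(0) = 4, h′′(0) = 5.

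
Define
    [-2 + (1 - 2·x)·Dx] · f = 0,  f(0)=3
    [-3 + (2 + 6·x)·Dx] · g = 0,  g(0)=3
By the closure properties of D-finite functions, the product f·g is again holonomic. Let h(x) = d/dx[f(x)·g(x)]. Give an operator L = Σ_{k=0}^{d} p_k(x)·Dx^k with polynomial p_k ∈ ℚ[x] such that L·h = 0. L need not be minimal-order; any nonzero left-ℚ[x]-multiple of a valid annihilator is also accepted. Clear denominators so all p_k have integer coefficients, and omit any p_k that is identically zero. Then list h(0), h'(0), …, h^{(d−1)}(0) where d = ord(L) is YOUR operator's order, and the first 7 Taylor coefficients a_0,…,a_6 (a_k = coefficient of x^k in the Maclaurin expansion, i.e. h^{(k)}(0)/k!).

f: a_k = 3, 6, 12, 24, 48, 96, 192, …
g: a_k = 3, 9/2, -27/8, 81/16, -1215/128, 5103/256, -45927/1024, …
Sym-product of L_f,L_g gives L₀ (≤ ord 1).
Derive L from L₀ (diff closure).
L = (47 + 252·x + 108·x^2) + (-14 - 26·x + 72·x^2 + 72·x^3)·Dx  (order 1).
h: a_k = 63/2, 423/4, 5805/16, 27315/32, 622845/256, 2576313/512, 28592361/2048, …
ICs: h(0) = 63/2.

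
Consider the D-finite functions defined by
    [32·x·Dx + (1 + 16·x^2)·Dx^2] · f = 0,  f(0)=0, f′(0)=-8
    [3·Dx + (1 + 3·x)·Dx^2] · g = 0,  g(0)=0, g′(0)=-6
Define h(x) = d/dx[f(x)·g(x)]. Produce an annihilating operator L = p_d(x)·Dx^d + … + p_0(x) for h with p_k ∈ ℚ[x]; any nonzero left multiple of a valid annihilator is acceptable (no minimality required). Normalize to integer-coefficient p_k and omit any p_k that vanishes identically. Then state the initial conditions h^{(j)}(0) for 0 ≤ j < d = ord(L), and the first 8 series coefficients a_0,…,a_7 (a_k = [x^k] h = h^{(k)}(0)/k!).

L = (15744 + 89280·x + 811008·x^2 + 5299200·x^3 + 13271040·x^4 + 17252352·x^5 + 21233664·x^7) + (4258 + 91200·x + 775488·x^2 + 4635648·x^3 + 18247680·x^4 + 41140224·x^5 + 46448640·x^6 + 21233664·x^7 + 74317824·x^8)·Dx + (492 + 12548·x + 131328·x^2 + 747968·x^3 + 3219456·x^4 + 10146816·x^5 + 21233664·x^6 + 24920064·x^7 + 21233664·x^8 + 42467328·x^9)·Dx^2 + (73 + 822·x + 6161·x^2 + 34944·x^3 + 151168·x^4 + 500736·x^5 + 1322496·x^6 + 2654208·x^7 + 3244032·x^8 + 3538944·x^9 + 5308416·x^10)·Dx^3  (order 3).
h: a_k = 0, 96, -216, -448, 300, 74016/5, -136584/5, -794496/5, …
ICs: h(0) = 0, h′(0) = 96, h′′(0) = -432.

f: a_k = 0, -8, 0, 128/3, 0, -2048/5, 0, 32768/7, …
g: a_k = 0, -6, 9, -18, 81/2, -486/5, 243, -4374/7, …
h₀=f·g: eliminate ⇒ L₀, order ≤ 2·2.
h₀' ⇒ L via d/dx closure of L₀.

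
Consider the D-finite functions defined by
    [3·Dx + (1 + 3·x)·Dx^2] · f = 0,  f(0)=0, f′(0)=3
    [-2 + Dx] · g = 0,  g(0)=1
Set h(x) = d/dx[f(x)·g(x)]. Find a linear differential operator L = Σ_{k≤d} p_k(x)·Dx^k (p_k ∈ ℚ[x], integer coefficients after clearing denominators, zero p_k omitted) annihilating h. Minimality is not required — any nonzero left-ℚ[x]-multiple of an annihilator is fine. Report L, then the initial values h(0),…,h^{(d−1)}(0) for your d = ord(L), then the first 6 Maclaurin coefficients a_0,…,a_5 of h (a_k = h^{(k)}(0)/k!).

f: a_k = 0, 3, -9/2, 9, -81/4, 243/5, …
g: a_k = 1, 2, 2, 4/3, 2/3, 4/15, …
f·g: L₀ = L_f ⊗_s L_g, ord ≤ 2·1.
Derive L from L₀ (diff closure).
L = (20 - 24·x + 72·x^2) + (-8 + 6·x - 72·x^2)·Dx + (-1 + 3·x + 18·x^2)·Dx^2  (order 2).
h: a_k = 3, 3, 18, -29, 221/2, -330, …
ICs: h(0) = 3, h′(0) = 3.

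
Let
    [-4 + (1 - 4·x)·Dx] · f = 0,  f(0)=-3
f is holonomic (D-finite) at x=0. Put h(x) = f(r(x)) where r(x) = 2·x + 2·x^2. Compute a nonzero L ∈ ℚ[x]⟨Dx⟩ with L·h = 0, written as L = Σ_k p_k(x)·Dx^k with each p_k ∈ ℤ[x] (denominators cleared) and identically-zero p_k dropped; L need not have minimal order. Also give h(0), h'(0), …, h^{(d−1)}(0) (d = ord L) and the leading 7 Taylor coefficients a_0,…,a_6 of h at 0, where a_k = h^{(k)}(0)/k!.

f: a_k = -3, -12, -48, -192, -768, -3072, -12288, …
h₀=f(r): pull back L_f along r ⇒ L₀.
L = (8 + 16·x) + (-1 + 8·x + 8·x^2)·Dx  (order 1).
h: a_k = -3, -24, -216, -1920, -17088, -152064, -1353216, …
ICs: h(0) = -3.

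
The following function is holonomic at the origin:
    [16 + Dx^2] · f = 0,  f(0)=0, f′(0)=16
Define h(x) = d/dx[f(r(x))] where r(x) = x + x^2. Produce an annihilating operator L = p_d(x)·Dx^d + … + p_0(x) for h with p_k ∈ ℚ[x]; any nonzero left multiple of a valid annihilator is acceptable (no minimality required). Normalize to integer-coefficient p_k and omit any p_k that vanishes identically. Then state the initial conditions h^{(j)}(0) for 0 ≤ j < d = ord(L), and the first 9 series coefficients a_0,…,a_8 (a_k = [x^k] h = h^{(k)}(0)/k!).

L = (28 + 128·x + 384·x^2 + 512·x^3 + 256·x^4) + (-6 - 12·x)·Dx + (1 + 4·x + 4·x^2)·Dx^2  (order 2).
h: a_k = 16, 32, -128, -512, -1408/3, 768, 103424/45, 90112/45, -282112/315, …
ICs: h(0) = 16, h′(0) = 32.

f: a_k = 0, 16, 0, -128/3, 0, 512/15, 0, -4096/315, 0, …
L₀ from L_f via x↦r, Dx↦r'^{-1}Dx.
h₀' ⇒ L via d/dx closure of L₀.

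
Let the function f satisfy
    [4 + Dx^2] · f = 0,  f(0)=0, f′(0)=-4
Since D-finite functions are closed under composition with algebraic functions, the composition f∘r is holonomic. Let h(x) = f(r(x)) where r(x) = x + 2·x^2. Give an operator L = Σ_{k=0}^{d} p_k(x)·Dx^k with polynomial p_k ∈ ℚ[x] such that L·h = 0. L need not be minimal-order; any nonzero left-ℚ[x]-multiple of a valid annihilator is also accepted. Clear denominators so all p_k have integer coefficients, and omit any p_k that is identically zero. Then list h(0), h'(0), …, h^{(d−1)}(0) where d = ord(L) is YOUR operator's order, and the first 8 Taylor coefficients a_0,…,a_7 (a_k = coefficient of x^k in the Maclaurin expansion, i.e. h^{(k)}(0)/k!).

f: a_k = 0, -4, 0, 8/3, 0, -8/15, 0, 16/315, …
Substitute x→r, Dx→(1/r')Dx; clear ⇒ L₀.
L = (4 + 48·x + 192·x^2 + 256·x^3) - 4·Dx + (1 + 4·x)·Dx^2  (order 2).
h: a_k = 0, -4, -8, 8/3, 16, 472/15, 16, -6704/315, …
ICs: h(0) = 0, h′(0) = -4.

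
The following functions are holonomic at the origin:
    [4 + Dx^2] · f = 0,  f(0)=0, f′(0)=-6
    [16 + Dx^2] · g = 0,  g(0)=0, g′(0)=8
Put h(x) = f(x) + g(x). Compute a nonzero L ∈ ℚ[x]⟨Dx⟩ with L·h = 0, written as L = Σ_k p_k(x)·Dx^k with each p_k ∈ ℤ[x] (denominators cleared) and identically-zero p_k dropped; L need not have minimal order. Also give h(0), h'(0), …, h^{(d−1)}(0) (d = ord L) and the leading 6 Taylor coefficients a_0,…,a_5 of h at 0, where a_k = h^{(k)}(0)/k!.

f: a_k = 0, -6, 0, 4, 0, -4/5, …
g: a_k = 0, 8, 0, -64/3, 0, 256/15, …
Weyl lclm of L_f,L_g ⇒ L₀ (ord ≤ 4).
L = 64 + 20·Dx^2 + Dx^4  (order 4).
h: a_k = 0, 2, 0, -52/3, 0, 244/15, …
ICs: h(0) = 0, h′(0) = 2, h′′(0) = 0, h′′′(0) = -104.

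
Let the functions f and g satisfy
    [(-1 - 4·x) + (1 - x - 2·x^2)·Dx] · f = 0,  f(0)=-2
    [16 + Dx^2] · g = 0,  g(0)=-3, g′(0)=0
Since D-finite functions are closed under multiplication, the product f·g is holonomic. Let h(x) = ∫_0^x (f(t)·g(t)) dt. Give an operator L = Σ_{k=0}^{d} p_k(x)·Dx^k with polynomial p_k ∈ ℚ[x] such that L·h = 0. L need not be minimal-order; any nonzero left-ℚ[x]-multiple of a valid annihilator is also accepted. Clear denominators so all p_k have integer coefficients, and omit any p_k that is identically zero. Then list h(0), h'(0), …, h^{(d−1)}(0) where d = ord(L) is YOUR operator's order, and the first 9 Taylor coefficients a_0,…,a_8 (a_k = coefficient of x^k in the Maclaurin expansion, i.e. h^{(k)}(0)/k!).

L = (-12 + 16·x + 32·x^2)·Dx + (2 + 8·x)·Dx^2 + (-1 + x + 2·x^2)·Dx^3  (order 3).
h: a_k = 0, 6, 3, -10, -9/2, -14/5, -25/3, -1682/105, -1591/60, …
ICs: h(0) = 0, h′(0) = 6, h′′(0) = 6.

f: a_k = -2, -2, -6, -10, -22, -42, -86, -170, -342, …
g: a_k = -3, 0, 24, 0, -32, 0, 256/15, 0, -512/105, …
h₀=f·g: eliminate ⇒ L₀, order ≤ 1·2.
Integrate: L := L₀·Dx.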